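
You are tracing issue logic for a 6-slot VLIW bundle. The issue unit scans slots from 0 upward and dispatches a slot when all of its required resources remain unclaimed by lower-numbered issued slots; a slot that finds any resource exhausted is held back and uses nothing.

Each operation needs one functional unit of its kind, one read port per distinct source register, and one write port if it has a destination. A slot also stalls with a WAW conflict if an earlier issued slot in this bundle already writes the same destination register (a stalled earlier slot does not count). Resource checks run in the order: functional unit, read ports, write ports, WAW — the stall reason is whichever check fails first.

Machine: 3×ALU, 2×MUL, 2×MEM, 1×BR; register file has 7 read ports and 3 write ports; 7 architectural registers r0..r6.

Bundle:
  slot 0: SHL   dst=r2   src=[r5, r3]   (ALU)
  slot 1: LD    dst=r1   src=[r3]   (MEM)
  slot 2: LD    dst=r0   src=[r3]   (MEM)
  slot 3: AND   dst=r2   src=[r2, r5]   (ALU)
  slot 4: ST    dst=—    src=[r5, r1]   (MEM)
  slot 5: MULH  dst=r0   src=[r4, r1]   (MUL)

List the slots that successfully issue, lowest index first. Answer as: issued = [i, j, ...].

issued = [0, 1, 2]

#0 ALU src=r5,r3 dispatched  <A:2 Mu:2 Ld:2 B:1 rd:5 wr:2>
#1 MEM src=r3 dispatched  <A:2 Mu:2 Ld:1 B:1 rd:4 wr:1>
#2 MEM src=r3 dispatched  <A:2 Mu:2 Ld:0 B:1 rd:3 wr:0>
#3 ALU src=r2,r5 held:WR_PORT  <A:2 Mu:2 Ld:0 B:1 rd:3 wr:0>
#4 MEM src=r5,r1 held:FU  <A:2 Mu:2 Ld:0 B:1 rd:3 wr:0>
#5 MUL src=r4,r1 held:WR_PORT  <A:2 Mu:2 Ld:0 B:1 rd:3 wr:0>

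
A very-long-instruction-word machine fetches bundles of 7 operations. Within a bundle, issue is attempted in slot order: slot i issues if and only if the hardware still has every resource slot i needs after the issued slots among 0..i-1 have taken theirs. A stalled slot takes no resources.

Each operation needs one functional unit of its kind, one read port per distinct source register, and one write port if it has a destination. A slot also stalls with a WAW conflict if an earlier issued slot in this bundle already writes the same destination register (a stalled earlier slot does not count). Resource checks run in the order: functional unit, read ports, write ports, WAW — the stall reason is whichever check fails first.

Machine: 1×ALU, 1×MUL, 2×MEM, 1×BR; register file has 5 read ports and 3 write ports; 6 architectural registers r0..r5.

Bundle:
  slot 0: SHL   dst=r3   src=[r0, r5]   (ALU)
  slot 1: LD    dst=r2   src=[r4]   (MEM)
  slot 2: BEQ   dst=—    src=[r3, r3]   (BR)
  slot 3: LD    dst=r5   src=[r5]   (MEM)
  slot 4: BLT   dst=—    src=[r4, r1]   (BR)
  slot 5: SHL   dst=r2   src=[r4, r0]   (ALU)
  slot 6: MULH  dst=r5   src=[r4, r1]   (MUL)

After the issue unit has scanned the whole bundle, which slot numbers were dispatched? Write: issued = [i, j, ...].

issued = [0, 1, 2, 3]

  0. ALU→r3 ⇒ go  {0A/1Mu/2Ld/1B | 3r 2w}
  1. MEM→r2 ⇒ go  {0A/1Mu/1Ld/1B | 2r 1w}
  2. BR ⇒ go  {0A/1Mu/1Ld/0B | 1r 1w}
  3. MEM→r5 ⇒ go  {0A/1Mu/0Ld/0B | 0r 0w}
  4. BR ⇒ no(FU)  {0A/1Mu/0Ld/0B | 0r 0w}
  5. ALU→r2 ⇒ no(FU)  {0A/1Mu/0Ld/0B | 0r 0w}
  6. MUL→r5 ⇒ no(RD_PORT)  {0A/1Mu/0Ld/0B | 0r 0w}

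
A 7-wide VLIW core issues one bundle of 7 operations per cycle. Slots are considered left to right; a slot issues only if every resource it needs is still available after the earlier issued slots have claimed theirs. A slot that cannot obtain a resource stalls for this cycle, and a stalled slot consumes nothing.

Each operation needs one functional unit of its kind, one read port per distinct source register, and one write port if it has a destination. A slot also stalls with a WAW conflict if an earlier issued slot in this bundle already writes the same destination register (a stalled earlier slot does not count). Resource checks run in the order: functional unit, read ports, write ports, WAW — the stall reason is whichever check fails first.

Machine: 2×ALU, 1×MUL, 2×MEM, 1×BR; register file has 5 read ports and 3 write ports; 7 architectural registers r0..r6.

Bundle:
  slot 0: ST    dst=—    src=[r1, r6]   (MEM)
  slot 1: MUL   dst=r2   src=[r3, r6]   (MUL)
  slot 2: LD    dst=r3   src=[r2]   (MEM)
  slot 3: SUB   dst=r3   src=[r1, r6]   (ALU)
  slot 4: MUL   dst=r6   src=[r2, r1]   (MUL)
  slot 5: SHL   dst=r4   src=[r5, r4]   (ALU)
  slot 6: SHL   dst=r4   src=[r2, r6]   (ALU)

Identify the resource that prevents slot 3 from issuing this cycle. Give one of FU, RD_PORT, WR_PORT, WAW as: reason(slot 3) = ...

reason(slot 3) = RD_PORT

slot 0 (MEM): ISSUE — free A2,Mu1,Ld1,B1 rp3 wp3
slot 1 (MUL): ISSUE — free A2,Mu0,Ld1,B1 rp1 wp2
slot 2 (MEM): ISSUE — free A2,Mu0,Ld0,B1 rp0 wp1
slot 3 (ALU): stall RD_PORT — free A2,Mu0,Ld0,B1 rp0 wp1
slot 4 (MUL): stall FU — free A2,Mu0,Ld0,B1 rp0 wp1
slot 5 (ALU): stall RD_PORT — free A2,Mu0,Ld0,B1 rp0 wp1
slot 6 (ALU): stall RD_PORT — free A2,Mu0,Ld0,B1 rp0 wp1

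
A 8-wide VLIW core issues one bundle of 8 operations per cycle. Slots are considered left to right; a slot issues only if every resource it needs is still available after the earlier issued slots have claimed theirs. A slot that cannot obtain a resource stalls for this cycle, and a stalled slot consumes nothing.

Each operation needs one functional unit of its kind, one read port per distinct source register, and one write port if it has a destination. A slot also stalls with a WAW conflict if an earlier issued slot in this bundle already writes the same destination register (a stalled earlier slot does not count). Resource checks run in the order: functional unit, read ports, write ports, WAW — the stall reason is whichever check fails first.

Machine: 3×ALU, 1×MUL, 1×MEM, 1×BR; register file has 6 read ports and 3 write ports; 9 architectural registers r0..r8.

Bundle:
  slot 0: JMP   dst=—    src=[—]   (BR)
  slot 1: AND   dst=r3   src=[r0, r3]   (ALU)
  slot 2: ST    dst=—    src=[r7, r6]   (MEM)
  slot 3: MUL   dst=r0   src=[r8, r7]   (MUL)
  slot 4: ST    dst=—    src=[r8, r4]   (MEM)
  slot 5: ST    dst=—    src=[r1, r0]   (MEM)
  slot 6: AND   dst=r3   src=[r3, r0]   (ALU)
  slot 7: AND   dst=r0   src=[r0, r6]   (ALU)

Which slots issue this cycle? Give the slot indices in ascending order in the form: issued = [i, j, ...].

[0] BR needs rd=0 wr=0: ok; after: ALU=3 MUL=1 MEM=1 BR=0, R=6, W=3
[1] ALU needs rd=2 wr=1: ok; after: ALU=2 MUL=1 MEM=1 BR=0, R=4, W=2
[2] MEM needs rd=2 wr=0: ok; after: ALU=2 MUL=1 MEM=0 BR=0, R=2, W=2
[3] MUL needs rd=2 wr=1: ok; after: ALU=2 MUL=0 MEM=0 BR=0, R=0, W=1
[4] MEM needs rd=2 wr=0: FU; after: ALU=2 MUL=0 MEM=0 BR=0, R=0, W=1
[5] MEM needs rd=2 wr=0: FU; after: ALU=2 MUL=0 MEM=0 BR=0, R=0, W=1
[6] ALU needs rd=2 wr=1: RD_PORT; after: ALU=2 MUL=0 MEM=0 BR=0, R=0, W=1
[7] ALU needs rd=2 wr=1: RD_PORT; after: ALU=2 MUL=0 MEM=0 BR=0, R=0, W=1

issued = [0, 1, 2, 3]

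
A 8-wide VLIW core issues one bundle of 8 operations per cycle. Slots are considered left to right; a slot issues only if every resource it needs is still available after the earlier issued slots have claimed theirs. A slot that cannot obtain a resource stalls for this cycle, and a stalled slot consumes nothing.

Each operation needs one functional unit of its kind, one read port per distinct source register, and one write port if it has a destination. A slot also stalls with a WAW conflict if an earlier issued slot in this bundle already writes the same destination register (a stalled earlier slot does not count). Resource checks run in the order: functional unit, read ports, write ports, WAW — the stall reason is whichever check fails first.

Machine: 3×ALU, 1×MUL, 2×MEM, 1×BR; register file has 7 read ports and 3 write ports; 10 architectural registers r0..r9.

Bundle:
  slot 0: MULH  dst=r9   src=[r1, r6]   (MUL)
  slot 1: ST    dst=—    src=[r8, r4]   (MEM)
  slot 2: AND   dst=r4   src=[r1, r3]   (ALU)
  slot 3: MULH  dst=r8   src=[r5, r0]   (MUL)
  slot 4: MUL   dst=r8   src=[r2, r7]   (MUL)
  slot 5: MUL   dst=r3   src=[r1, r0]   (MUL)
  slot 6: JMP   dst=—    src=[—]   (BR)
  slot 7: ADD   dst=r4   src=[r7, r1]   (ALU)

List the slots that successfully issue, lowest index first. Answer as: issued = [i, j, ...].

[0] MUL needs rd=2 wr=1: ok; after: ALU=3 MUL=0 MEM=2 BR=1, R=5, W=2
[1] MEM needs rd=2 wr=0: ok; after: ALU=3 MUL=0 MEM=1 BR=1, R=3, W=2
[2] ALU needs rd=2 wr=1: ok; after: ALU=2 MUL=0 MEM=1 BR=1, R=1, W=1
[3] MUL needs rd=2 wr=1: FU; after: ALU=2 MUL=0 MEM=1 BR=1, R=1, W=1
[4] MUL needs rd=2 wr=1: FU; after: ALU=2 MUL=0 MEM=1 BR=1, R=1, W=1
[5] MUL needs rd=2 wr=1: FU; after: ALU=2 MUL=0 MEM=1 BR=1, R=1, W=1
[6] BR needs rd=0 wr=0: ok; after: ALU=2 MUL=0 MEM=1 BR=0, R=1, W=1
[7] ALU needs rd=2 wr=1: RD_PORT; after: ALU=2 MUL=0 MEM=1 BR=0, R=1, W=1

issued = [0, 1, 2, 6]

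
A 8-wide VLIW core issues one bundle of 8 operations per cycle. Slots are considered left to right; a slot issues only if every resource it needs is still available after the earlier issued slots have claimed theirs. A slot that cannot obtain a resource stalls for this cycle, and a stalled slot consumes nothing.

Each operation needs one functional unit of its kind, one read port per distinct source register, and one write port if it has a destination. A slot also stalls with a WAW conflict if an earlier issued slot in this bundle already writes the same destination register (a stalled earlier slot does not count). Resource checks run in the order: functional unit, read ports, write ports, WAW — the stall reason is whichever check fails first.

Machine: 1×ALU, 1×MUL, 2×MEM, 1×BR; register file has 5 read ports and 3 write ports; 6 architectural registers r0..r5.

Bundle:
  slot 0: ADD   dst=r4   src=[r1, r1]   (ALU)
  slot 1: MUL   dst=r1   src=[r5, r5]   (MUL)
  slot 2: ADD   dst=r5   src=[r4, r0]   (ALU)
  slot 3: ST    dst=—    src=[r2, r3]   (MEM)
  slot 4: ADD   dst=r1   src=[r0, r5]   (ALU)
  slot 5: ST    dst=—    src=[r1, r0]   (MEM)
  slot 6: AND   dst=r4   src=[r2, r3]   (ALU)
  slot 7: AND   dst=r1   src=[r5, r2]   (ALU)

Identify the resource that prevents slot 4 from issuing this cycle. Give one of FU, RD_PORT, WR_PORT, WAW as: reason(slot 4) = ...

reason(slot 4) = FU

[0] ALU needs rd=1 wr=1: ok; after: ALU=0 MUL=1 MEM=2 BR=1, R=4, W=2
[1] MUL needs rd=1 wr=1: ok; after: ALU=0 MUL=0 MEM=2 BR=1, R=3, W=1
[2] ALU needs rd=2 wr=1: FU; after: ALU=0 MUL=0 MEM=2 BR=1, R=3, W=1
[3] MEM needs rd=2 wr=0: ok; after: ALU=0 MUL=0 MEM=1 BR=1, R=1, W=1
[4] ALU needs rd=2 wr=1: FU; after: ALU=0 MUL=0 MEM=1 BR=1, R=1, W=1
[5] MEM needs rd=2 wr=0: RD_PORT; after: ALU=0 MUL=0 MEM=1 BR=1, R=1, W=1
[6] ALU needs rd=2 wr=1: FU; after: ALU=0 MUL=0 MEM=1 BR=1, R=1, W=1
[7] ALU needs rd=2 wr=1: FU; after: ALU=0 MUL=0 MEM=1 BR=1, R=1, W=1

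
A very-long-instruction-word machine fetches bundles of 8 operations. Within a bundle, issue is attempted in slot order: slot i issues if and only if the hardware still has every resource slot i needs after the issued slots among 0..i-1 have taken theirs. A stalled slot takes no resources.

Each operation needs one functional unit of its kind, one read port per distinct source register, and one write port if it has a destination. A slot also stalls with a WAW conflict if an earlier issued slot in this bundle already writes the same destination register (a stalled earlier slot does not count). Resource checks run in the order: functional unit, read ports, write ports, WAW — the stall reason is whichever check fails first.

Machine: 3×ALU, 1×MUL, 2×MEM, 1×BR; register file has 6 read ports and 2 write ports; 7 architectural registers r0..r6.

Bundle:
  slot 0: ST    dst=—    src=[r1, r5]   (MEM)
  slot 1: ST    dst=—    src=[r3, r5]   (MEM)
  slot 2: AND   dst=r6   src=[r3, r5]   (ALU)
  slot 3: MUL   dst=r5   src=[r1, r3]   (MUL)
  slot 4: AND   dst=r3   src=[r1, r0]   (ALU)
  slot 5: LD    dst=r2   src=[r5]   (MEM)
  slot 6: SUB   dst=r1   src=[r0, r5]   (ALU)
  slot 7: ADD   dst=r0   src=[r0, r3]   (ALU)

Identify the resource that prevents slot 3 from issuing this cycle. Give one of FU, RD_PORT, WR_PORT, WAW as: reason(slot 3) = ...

slot 0 (MEM): ISSUE — free A3,Mu1,Ld1,B1 rp4 wp2
slot 1 (MEM): ISSUE — free A3,Mu1,Ld0,B1 rp2 wp2
slot 2 (ALU): ISSUE — free A2,Mu1,Ld0,B1 rp0 wp1
slot 3 (MUL): stall RD_PORT — free A2,Mu1,Ld0,B1 rp0 wp1
slot 4 (ALU): stall RD_PORT — free A2,Mu1,Ld0,B1 rp0 wp1
slot 5 (MEM): stall FU — free A2,Mu1,Ld0,B1 rp0 wp1
slot 6 (ALU): stall RD_PORT — free A2,Mu1,Ld0,B1 rp0 wp1
slot 7 (ALU): stall RD_PORT — free A2,Mu1,Ld0,B1 rp0 wp1

reason(slot 3) = RD_PORT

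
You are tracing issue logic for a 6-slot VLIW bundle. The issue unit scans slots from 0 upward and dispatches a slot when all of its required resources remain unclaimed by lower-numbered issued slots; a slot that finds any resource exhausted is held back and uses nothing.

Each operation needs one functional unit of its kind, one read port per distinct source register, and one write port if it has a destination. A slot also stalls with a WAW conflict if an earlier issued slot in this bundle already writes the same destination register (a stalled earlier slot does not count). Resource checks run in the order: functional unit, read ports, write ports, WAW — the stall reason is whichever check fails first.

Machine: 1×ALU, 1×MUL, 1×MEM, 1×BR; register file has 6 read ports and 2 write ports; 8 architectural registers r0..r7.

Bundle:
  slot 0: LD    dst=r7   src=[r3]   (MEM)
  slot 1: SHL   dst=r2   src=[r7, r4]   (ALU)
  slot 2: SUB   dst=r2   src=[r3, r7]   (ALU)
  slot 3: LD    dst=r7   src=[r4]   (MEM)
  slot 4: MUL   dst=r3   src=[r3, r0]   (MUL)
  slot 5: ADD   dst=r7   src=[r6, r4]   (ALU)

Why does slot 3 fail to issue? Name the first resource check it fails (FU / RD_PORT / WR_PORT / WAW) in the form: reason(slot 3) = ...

#0 MEM src=r3 dispatched  <A:1 Mu:1 Ld:0 B:1 rd:5 wr:1>
#1 ALU src=r7,r4 dispatched  <A:0 Mu:1 Ld:0 B:1 rd:3 wr:0>
#2 ALU src=r3,r7 held:FU  <A:0 Mu:1 Ld:0 B:1 rd:3 wr:0>
#3 MEM src=r4 held:FU  <A:0 Mu:1 Ld:0 B:1 rd:3 wr:0>
#4 MUL src=r3,r0 held:WR_PORT  <A:0 Mu:1 Ld:0 B:1 rd:3 wr:0>
#5 ALU src=r6,r4 held:FU  <A:0 Mu:1 Ld:0 B:1 rd:3 wr:0>

reason(slot 3) = FU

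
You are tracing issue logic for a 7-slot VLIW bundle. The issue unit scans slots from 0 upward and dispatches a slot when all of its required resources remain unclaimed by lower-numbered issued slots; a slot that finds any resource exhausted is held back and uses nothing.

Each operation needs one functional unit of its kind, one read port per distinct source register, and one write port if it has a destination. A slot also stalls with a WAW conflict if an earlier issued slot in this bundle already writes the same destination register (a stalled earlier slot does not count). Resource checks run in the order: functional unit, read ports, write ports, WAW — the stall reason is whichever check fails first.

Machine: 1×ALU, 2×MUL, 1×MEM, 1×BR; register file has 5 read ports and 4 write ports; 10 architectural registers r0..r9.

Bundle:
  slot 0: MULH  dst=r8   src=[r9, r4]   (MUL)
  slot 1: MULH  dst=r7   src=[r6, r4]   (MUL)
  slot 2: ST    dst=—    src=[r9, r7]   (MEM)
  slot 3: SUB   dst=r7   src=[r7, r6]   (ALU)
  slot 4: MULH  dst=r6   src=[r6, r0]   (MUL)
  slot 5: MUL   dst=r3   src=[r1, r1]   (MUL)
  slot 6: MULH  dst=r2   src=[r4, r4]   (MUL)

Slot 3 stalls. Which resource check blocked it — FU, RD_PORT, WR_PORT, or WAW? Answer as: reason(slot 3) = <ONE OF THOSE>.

reason(slot 3) = RD_PORT

(0) want 1×MUL +2rd +1wr — yes → AL1|MU1|ME1|BR1|rd3|wr3
(1) want 1×MUL +2rd +1wr — yes → AL1|MU0|ME1|BR1|rd1|wr2
(2) want 1×MEM +2rd +0wr — RD_PORT → AL1|MU0|ME1|BR1|rd1|wr2
(3) want 1×ALU +2rd +1wr — RD_PORT → AL1|MU0|ME1|BR1|rd1|wr2
(4) want 1×MUL +2rd +1wr — FU → AL1|MU0|ME1|BR1|rd1|wr2
(5) want 1×MUL +1rd +1wr — FU → AL1|MU0|ME1|BR1|rd1|wr2
(6) want 1×MUL +1rd +1wr — FU → AL1|MU0|ME1|BR1|rd1|wr2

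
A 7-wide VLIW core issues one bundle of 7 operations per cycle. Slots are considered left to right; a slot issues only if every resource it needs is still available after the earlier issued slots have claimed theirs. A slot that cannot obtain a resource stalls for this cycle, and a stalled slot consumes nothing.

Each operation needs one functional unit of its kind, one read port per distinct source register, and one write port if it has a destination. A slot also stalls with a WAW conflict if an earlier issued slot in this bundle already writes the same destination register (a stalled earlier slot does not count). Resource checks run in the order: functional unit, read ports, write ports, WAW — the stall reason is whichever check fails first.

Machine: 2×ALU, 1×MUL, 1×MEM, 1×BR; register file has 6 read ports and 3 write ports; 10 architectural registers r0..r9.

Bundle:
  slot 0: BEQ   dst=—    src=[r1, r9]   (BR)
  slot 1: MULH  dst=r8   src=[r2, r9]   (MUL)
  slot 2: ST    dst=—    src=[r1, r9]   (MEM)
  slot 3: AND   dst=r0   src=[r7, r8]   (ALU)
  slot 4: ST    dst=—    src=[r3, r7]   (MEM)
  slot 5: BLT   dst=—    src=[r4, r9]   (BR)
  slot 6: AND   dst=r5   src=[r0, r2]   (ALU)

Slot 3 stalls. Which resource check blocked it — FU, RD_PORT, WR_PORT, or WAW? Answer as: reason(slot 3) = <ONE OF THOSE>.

reason(slot 3) = RD_PORT

[0] BR needs rd=2 wr=0: ok; after: ALU=2 MUL=1 MEM=1 BR=0, R=4, W=3
[1] MUL needs rd=2 wr=1: ok; after: ALU=2 MUL=0 MEM=1 BR=0, R=2, W=2
[2] MEM needs rd=2 wr=0: ok; after: ALU=2 MUL=0 MEM=0 BR=0, R=0, W=2
[3] ALU needs rd=2 wr=1: RD_PORT; after: ALU=2 MUL=0 MEM=0 BR=0, R=0, W=2
[4] MEM needs rd=2 wr=0: FU; after: ALU=2 MUL=0 MEM=0 BR=0, R=0, W=2
[5] BR needs rd=2 wr=0: FU; after: ALU=2 MUL=0 MEM=0 BR=0, R=0, W=2
[6] ALU needs rd=2 wr=1: RD_PORT; after: ALU=2 MUL=0 MEM=0 BR=0, R=0, W=2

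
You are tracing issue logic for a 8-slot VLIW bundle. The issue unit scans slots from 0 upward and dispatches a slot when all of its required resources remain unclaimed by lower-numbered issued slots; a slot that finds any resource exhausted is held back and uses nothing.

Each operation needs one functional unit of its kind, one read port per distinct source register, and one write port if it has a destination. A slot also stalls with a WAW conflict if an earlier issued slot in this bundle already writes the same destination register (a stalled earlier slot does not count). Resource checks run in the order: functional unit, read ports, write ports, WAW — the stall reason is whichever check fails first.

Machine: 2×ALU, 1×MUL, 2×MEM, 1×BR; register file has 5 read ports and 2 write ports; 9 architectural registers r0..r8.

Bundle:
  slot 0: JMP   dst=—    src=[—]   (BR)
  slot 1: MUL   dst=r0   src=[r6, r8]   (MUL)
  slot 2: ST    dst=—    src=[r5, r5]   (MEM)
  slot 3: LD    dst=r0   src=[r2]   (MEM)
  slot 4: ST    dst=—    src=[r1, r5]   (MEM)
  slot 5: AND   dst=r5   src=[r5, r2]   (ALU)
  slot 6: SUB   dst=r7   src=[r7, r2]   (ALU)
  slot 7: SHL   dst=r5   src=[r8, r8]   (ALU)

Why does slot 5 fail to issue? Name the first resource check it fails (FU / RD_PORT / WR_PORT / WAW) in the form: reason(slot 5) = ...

reason(slot 5) = RD_PORT

(0) want 1×BR +0rd +0wr — yes → AL2|MU1|ME2|BR0|rd5|wr2
(1) want 1×MUL +2rd +1wr — yes → AL2|MU0|ME2|BR0|rd3|wr1
(2) want 1×MEM +1rd +0wr — yes → AL2|MU0|ME1|BR0|rd2|wr1
(3) want 1×MEM +1rd +1wr — WAW → AL2|MU0|ME1|BR0|rd2|wr1
(4) want 1×MEM +2rd +0wr — yes → AL2|MU0|ME0|BR0|rd0|wr1
(5) want 1×ALU +2rd +1wr — RD_PORT → AL2|MU0|ME0|BR0|rd0|wr1
(6) want 1×ALU +2rd +1wr — RD_PORT → AL2|MU0|ME0|BR0|rd0|wr1
(7) want 1×ALU +1rd +1wr — RD_PORT → AL2|MU0|ME0|BR0|rd0|wr1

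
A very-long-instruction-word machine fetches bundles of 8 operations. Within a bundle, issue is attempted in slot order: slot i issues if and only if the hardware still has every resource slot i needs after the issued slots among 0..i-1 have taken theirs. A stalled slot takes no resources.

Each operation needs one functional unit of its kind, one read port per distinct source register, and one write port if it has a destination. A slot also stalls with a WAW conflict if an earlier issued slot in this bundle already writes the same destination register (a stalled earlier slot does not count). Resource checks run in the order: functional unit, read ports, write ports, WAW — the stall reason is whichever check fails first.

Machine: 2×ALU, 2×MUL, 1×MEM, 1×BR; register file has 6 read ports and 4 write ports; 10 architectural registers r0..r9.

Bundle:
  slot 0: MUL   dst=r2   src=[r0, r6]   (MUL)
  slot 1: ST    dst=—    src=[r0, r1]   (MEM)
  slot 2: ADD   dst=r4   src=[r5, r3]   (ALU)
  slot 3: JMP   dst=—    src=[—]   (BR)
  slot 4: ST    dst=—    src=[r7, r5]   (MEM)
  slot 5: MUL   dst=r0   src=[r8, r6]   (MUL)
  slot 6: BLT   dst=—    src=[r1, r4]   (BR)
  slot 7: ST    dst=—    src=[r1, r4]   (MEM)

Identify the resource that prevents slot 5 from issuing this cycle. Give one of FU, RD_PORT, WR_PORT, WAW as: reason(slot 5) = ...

reason(slot 5) = RD_PORT

slot 0 (MUL): ISSUE — free A2,Mu1,Ld1,B1 rp4 wp3
slot 1 (MEM): ISSUE — free A2,Mu1,Ld0,B1 rp2 wp3
slot 2 (ALU): ISSUE — free A1,Mu1,Ld0,B1 rp0 wp2
slot 3 (BR): ISSUE — free A1,Mu1,Ld0,B0 rp0 wp2
slot 4 (MEM): stall FU — free A1,Mu1,Ld0,B0 rp0 wp2
slot 5 (MUL): stall RD_PORT — free A1,Mu1,Ld0,B0 rp0 wp2
slot 6 (BR): stall FU — free A1,Mu1,Ld0,B0 rp0 wp2
slot 7 (MEM): stall FU — free A1,Mu1,Ld0,B0 rp0 wp2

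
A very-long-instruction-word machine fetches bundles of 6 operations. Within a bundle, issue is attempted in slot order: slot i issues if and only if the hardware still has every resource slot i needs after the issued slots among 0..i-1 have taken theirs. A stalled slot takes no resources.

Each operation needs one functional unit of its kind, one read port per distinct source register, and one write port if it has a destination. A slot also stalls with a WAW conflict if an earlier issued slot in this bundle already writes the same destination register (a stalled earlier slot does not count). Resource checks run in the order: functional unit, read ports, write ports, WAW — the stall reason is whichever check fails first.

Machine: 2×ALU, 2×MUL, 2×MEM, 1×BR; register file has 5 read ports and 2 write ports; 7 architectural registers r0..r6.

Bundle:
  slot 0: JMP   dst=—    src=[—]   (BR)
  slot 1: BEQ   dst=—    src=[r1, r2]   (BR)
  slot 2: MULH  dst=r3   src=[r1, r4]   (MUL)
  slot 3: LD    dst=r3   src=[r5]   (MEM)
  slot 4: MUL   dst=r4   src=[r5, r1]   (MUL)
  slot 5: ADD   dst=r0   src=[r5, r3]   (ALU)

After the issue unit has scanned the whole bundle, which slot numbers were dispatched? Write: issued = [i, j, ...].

  0. BR ⇒ go  {2A/2Mu/2Ld/0B | 5r 2w}
  1. BR ⇒ no(FU)  {2A/2Mu/2Ld/0B | 5r 2w}
  2. MUL→r3 ⇒ go  {2A/1Mu/2Ld/0B | 3r 1w}
  3. MEM→r3 ⇒ no(WAW)  {2A/1Mu/2Ld/0B | 3r 1w}
  4. MUL→r4 ⇒ go  {2A/0Mu/2Ld/0B | 1r 0w}
  5. ALU→r0 ⇒ no(RD_PORT)  {2A/0Mu/2Ld/0B | 1r 0w}

issued = [0, 2, 4]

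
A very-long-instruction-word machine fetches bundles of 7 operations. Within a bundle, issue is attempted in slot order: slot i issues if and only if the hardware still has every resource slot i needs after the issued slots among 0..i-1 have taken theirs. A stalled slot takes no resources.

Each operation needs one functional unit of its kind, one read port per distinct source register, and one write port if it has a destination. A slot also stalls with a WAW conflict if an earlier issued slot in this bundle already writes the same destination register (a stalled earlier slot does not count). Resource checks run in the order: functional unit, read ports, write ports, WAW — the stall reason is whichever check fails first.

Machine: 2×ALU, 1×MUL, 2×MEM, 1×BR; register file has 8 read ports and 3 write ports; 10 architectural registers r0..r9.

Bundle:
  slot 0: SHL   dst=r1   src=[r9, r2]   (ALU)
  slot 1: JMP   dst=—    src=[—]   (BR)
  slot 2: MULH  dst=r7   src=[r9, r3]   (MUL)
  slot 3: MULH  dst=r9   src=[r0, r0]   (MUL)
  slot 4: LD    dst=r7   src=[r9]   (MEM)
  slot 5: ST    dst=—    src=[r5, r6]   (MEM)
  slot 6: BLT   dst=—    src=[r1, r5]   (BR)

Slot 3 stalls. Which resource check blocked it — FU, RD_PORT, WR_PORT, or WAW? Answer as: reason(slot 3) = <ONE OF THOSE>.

[0] ALU needs rd=2 wr=1: ok; after: ALU=1 MUL=1 MEM=2 BR=1, R=6, W=2
[1] BR needs rd=0 wr=0: ok; after: ALU=1 MUL=1 MEM=2 BR=0, R=6, W=2
[2] MUL needs rd=2 wr=1: ok; after: ALU=1 MUL=0 MEM=2 BR=0, R=4, W=1
[3] MUL needs rd=1 wr=1: FU; after: ALU=1 MUL=0 MEM=2 BR=0, R=4, W=1
[4] MEM needs rd=1 wr=1: WAW; after: ALU=1 MUL=0 MEM=2 BR=0, R=4, W=1
[5] MEM needs rd=2 wr=0: ok; after: ALU=1 MUL=0 MEM=1 BR=0, R=2, W=1
[6] BR needs rd=2 wr=0: FU; after: ALU=1 MUL=0 MEM=1 BR=0, R=2, W=1

reason(slot 3) = FU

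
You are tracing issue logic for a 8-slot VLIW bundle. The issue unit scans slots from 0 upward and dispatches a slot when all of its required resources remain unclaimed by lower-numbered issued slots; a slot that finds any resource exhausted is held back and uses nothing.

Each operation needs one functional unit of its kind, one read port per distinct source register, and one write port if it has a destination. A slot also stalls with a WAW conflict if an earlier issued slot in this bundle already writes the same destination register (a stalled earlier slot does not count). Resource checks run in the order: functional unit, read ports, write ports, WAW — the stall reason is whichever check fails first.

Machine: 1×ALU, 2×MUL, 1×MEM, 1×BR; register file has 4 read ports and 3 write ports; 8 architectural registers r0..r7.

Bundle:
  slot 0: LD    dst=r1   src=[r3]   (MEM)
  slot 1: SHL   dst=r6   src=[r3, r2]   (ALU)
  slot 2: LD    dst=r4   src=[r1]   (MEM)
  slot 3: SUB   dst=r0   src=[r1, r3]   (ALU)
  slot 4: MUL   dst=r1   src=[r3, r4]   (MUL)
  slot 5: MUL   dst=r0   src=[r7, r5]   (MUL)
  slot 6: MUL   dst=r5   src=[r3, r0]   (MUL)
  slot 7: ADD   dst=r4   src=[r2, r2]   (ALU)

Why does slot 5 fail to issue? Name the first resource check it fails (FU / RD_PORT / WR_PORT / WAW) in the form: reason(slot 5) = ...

reason(slot 5) = RD_PORT

slot 0 (MEM): ISSUE — free A1,Mu2,Ld0,B1 rp3 wp2
slot 1 (ALU): ISSUE — free A0,Mu2,Ld0,B1 rp1 wp1
slot 2 (MEM): stall FU — free A0,Mu2,Ld0,B1 rp1 wp1
slot 3 (ALU): stall FU — free A0,Mu2,Ld0,B1 rp1 wp1
slot 4 (MUL): stall RD_PORT — free A0,Mu2,Ld0,B1 rp1 wp1
slot 5 (MUL): stall RD_PORT — free A0,Mu2,Ld0,B1 rp1 wp1
slot 6 (MUL): stall RD_PORT — free A0,Mu2,Ld0,B1 rp1 wp1
slot 7 (ALU): stall FU — free A0,Mu2,Ld0,B1 rp1 wp1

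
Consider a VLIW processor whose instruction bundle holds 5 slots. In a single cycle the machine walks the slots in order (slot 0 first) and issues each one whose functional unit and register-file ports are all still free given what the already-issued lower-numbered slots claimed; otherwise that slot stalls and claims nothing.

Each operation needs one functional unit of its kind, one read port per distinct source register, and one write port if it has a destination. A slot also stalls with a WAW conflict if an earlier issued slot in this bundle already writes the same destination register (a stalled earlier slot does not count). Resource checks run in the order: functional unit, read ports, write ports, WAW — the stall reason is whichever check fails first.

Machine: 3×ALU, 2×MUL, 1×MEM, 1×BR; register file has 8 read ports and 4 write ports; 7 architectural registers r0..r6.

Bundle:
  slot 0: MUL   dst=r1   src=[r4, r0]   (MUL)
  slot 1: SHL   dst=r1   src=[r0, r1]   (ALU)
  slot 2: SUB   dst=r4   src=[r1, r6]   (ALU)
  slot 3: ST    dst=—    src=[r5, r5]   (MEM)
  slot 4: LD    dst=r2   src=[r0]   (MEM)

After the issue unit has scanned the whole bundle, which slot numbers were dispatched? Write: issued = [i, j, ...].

issued = [0, 2, 3]

slot 0 (MUL): ISSUE — free A3,Mu1,Ld1,B1 rp6 wp3
slot 1 (ALU): stall WAW — free A3,Mu1,Ld1,B1 rp6 wp3
slot 2 (ALU): ISSUE — free A2,Mu1,Ld1,B1 rp4 wp2
slot 3 (MEM): ISSUE — free A2,Mu1,Ld0,B1 rp3 wp2
slot 4 (MEM): stall FU — free A2,Mu1,Ld0,B1 rp3 wp2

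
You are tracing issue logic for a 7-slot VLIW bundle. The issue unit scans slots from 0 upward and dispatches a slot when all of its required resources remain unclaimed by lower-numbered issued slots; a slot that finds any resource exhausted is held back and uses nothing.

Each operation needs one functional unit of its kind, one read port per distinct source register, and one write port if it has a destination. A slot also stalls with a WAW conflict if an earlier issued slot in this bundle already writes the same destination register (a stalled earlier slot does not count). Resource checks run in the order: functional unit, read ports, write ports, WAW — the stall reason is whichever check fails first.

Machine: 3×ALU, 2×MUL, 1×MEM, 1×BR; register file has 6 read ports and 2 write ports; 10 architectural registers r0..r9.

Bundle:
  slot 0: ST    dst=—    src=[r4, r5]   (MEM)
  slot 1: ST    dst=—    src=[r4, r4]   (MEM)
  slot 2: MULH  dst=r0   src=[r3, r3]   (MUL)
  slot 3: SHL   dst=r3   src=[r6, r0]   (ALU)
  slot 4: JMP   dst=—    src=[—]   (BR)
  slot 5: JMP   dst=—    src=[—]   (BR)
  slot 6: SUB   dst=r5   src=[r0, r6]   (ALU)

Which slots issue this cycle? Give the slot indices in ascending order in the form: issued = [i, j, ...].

slot 0 (MEM): ISSUE — free A3,Mu2,Ld0,B1 rp4 wp2
slot 1 (MEM): stall FU — free A3,Mu2,Ld0,B1 rp4 wp2
slot 2 (MUL): ISSUE — free A3,Mu1,Ld0,B1 rp3 wp1
slot 3 (ALU): ISSUE — free A2,Mu1,Ld0,B1 rp1 wp0
slot 4 (BR): ISSUE — free A2,Mu1,Ld0,B0 rp1 wp0
slot 5 (BR): stall FU — free A2,Mu1,Ld0,B0 rp1 wp0
slot 6 (ALU): stall RD_PORT — free A2,Mu1,Ld0,B0 rp1 wp0

issued = [0, 2, 3, 4]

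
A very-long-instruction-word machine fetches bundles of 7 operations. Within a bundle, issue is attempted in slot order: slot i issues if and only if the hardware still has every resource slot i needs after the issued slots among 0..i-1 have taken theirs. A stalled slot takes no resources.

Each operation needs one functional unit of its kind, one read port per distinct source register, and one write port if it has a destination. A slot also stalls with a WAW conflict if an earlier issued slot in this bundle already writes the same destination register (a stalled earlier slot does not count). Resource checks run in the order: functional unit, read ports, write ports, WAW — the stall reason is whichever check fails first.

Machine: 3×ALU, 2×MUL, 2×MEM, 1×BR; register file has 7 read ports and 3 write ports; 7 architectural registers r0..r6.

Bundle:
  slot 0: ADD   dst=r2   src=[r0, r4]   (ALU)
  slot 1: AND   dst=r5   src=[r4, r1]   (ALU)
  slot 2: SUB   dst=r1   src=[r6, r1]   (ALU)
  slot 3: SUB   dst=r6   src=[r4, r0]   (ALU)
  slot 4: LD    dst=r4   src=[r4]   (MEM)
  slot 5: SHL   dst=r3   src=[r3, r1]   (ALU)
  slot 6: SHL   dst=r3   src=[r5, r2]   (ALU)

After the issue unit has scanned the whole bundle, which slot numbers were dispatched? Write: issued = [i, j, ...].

issued = [0, 1, 2]

(0) want 1×ALU +2rd +1wr — yes → AL2|MU2|ME2|BR1|rd5|wr2
(1) want 1×ALU +2rd +1wr — yes → AL1|MU2|ME2|BR1|rd3|wr1
(2) want 1×ALU +2rd +1wr — yes → AL0|MU2|ME2|BR1|rd1|wr0
(3) want 1×ALU +2rd +1wr — FU → AL0|MU2|ME2|BR1|rd1|wr0
(4) want 1×MEM +1rd +1wr — WR_PORT → AL0|MU2|ME2|BR1|rd1|wr0
(5) want 1×ALU +2rd +1wr — FU → AL0|MU2|ME2|BR1|rd1|wr0
(6) want 1×ALU +2rd +1wr — FU → AL0|MU2|ME2|BR1|rd1|wr0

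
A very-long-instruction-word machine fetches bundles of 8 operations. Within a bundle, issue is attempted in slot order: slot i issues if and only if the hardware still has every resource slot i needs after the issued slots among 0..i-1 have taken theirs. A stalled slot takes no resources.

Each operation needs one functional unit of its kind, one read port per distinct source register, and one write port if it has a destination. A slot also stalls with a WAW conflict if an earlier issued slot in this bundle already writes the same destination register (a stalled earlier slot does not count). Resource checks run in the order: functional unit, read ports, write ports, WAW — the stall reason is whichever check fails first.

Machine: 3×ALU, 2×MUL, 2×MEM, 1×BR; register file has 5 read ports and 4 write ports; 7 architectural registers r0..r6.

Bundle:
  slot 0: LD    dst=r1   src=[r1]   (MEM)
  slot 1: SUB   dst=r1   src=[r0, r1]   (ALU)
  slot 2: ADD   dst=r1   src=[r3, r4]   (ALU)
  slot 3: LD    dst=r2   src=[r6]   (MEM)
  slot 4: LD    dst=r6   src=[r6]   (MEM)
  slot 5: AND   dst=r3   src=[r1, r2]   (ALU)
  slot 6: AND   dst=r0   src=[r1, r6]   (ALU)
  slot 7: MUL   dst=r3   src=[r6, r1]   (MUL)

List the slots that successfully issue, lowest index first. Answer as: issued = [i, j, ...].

  0. MEM→r1 ⇒ go  {3A/2Mu/1Ld/1B | 4r 3w}
  1. ALU→r1 ⇒ no(WAW)  {3A/2Mu/1Ld/1B | 4r 3w}
  2. ALU→r1 ⇒ no(WAW)  {3A/2Mu/1Ld/1B | 4r 3w}
  3. MEM→r2 ⇒ go  {3A/2Mu/0Ld/1B | 3r 2w}
  4. MEM→r6 ⇒ no(FU)  {3A/2Mu/0Ld/1B | 3r 2w}
  5. ALU→r3 ⇒ go  {2A/2Mu/0Ld/1B | 1r 1w}
  6. ALU→r0 ⇒ no(RD_PORT)  {2A/2Mu/0Ld/1B | 1r 1w}
  7. MUL→r3 ⇒ no(RD_PORT)  {2A/2Mu/0Ld/1B | 1r 1w}

issued = [0, 3, 5]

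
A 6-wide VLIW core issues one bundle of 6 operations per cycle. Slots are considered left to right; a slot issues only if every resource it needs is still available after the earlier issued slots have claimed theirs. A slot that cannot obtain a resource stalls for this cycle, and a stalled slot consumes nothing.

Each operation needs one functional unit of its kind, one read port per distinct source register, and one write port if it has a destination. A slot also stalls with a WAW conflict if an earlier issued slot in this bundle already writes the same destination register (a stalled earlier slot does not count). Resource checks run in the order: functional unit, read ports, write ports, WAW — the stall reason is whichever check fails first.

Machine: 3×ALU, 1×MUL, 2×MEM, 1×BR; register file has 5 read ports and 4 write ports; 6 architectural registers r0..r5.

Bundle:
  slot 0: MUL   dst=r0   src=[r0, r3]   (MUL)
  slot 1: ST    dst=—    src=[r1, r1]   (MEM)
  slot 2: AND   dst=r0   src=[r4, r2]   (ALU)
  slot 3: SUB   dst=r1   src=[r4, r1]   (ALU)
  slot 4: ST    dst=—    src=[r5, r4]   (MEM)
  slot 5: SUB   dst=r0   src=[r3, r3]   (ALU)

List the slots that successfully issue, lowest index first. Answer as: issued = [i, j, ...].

[0] MUL needs rd=2 wr=1: ok; after: ALU=3 MUL=0 MEM=2 BR=1, R=3, W=3
[1] MEM needs rd=1 wr=0: ok; after: ALU=3 MUL=0 MEM=1 BR=1, R=2, W=3
[2] ALU needs rd=2 wr=1: WAW; after: ALU=3 MUL=0 MEM=1 BR=1, R=2, W=3
[3] ALU needs rd=2 wr=1: ok; after: ALU=2 MUL=0 MEM=1 BR=1, R=0, W=2
[4] MEM needs rd=2 wr=0: RD_PORT; after: ALU=2 MUL=0 MEM=1 BR=1, R=0, W=2
[5] ALU needs rd=1 wr=1: RD_PORT; after: ALU=2 MUL=0 MEM=1 BR=1, R=0, W=2

issued = [0, 1, 3]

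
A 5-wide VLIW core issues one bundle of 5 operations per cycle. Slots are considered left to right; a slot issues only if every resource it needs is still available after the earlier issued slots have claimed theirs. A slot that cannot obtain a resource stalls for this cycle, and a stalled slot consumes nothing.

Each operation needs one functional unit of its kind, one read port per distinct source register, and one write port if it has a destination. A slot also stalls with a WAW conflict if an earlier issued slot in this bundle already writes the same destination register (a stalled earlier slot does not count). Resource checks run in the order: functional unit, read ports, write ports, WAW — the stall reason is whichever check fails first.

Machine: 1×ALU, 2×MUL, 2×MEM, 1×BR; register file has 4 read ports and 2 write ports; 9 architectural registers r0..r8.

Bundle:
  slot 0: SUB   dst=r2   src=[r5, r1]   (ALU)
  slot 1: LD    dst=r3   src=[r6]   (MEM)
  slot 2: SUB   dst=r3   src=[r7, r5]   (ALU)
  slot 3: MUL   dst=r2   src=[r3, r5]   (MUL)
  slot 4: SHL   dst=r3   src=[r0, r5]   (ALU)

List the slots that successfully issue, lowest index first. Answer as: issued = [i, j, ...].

issued = [0, 1]

  0. ALU→r2 ⇒ go  {0A/2Mu/2Ld/1B | 2r 1w}
  1. MEM→r3 ⇒ go  {0A/2Mu/1Ld/1B | 1r 0w}
  2. ALU→r3 ⇒ no(FU)  {0A/2Mu/1Ld/1B | 1r 0w}
  3. MUL→r2 ⇒ no(RD_PORT)  {0A/2Mu/1Ld/1B | 1r 0w}
  4. ALU→r3 ⇒ no(FU)  {0A/2Mu/1Ld/1B | 1r 0w}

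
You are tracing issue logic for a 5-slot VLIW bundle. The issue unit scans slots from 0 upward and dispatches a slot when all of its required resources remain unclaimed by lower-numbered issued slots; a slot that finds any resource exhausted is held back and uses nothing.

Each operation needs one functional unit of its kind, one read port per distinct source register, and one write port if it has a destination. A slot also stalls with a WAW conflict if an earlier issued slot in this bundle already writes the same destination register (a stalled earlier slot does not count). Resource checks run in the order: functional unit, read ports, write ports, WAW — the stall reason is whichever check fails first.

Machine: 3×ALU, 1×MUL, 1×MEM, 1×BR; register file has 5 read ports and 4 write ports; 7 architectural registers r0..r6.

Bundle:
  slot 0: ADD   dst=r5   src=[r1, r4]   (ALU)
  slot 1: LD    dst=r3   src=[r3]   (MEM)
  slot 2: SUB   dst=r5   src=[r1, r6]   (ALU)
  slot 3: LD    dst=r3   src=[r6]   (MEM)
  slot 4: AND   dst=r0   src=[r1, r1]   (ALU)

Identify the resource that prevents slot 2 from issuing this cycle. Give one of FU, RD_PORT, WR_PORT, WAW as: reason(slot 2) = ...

reason(slot 2) = WAW

(0) want 1×ALU +2rd +1wr — yes → AL2|MU1|ME1|BR1|rd3|wr3
(1) want 1×MEM +1rd +1wr — yes → AL2|MU1|ME0|BR1|rd2|wr2
(2) want 1×ALU +2rd +1wr — WAW → AL2|MU1|ME0|BR1|rd2|wr2
(3) want 1×MEM +1rd +1wr — FU → AL2|MU1|ME0|BR1|rd2|wr2
(4) want 1×ALU +1rd +1wr — yes → AL1|MU1|ME0|BR1|rd1|wr1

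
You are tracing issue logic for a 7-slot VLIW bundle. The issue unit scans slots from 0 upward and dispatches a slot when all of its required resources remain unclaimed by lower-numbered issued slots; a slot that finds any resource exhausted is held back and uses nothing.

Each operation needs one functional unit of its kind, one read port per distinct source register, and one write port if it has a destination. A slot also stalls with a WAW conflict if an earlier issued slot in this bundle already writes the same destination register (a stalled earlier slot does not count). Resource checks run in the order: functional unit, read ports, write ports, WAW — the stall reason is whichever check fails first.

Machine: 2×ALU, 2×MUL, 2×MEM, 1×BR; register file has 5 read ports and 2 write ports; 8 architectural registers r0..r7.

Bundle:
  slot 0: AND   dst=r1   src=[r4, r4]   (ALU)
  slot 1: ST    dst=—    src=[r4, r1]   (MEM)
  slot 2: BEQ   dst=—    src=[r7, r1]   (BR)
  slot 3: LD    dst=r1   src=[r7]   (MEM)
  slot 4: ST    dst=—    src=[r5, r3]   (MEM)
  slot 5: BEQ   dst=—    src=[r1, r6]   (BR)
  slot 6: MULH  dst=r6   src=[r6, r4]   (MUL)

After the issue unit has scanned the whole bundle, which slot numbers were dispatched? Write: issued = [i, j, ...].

#0 ALU src=r4,r4 dispatched  <A:1 Mu:2 Ld:2 B:1 rd:4 wr:1>
#1 MEM src=r4,r1 dispatched  <A:1 Mu:2 Ld:1 B:1 rd:2 wr:1>
#2 BR src=r7,r1 dispatched  <A:1 Mu:2 Ld:1 B:0 rd:0 wr:1>
#3 MEM src=r7 held:RD_PORT  <A:1 Mu:2 Ld:1 B:0 rd:0 wr:1>
#4 MEM src=r5,r3 held:RD_PORT  <A:1 Mu:2 Ld:1 B:0 rd:0 wr:1>
#5 BR src=r1,r6 held:FU  <A:1 Mu:2 Ld:1 B:0 rd:0 wr:1>
#6 MUL src=r6,r4 held:RD_PORT  <A:1 Mu:2 Ld:1 B:0 rd:0 wr:1>

issued = [0, 1, 2]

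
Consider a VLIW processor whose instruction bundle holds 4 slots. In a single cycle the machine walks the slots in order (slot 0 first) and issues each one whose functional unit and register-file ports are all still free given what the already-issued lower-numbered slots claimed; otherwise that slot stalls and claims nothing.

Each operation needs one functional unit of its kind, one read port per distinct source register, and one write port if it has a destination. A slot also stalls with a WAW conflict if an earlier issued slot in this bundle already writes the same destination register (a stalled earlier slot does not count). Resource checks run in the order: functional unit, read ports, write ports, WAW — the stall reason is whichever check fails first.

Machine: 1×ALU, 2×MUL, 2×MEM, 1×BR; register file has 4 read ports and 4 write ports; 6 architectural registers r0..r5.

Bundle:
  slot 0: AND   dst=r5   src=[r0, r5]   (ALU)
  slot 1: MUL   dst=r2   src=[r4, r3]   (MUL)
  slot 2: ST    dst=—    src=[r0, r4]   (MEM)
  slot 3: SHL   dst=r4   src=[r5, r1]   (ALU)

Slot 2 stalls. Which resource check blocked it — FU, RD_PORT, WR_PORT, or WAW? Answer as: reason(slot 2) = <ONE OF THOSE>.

reason(slot 2) = RD_PORT

slot 0 (ALU): ISSUE — free A0,Mu2,Ld2,B1 rp2 wp3
slot 1 (MUL): ISSUE — free A0,Mu1,Ld2,B1 rp0 wp2
slot 2 (MEM): stall RD_PORT — free A0,Mu1,Ld2,B1 rp0 wp2
slot 3 (ALU): stall FU — free A0,Mu1,Ld2,B1 rp0 wp2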